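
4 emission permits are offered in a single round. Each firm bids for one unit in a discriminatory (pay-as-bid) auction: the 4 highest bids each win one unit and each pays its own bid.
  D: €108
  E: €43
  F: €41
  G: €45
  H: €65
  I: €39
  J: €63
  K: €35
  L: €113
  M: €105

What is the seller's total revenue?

Bids ranked high→low: 113 (L), 108 (D), 105 (M), 65 (H), 63 (J), 45 (G), …
Winners (4 units): L, D, M, H.
Total revenue = 113 + 108 + 105 + 65 = €391.

Total revenue: €391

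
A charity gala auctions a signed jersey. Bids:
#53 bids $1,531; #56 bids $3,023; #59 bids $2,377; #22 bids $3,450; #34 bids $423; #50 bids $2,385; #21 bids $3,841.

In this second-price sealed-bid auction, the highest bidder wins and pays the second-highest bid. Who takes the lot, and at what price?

#21 pays $3,450

Bids ranked: 3,841 (#21) > 3,450 (#22) > 3,023 (#56) > 2,385 (#50) > 2,377 (#59) > 1,531 (#53) > …
Second-price: #21 pays #22's bid of $3,450.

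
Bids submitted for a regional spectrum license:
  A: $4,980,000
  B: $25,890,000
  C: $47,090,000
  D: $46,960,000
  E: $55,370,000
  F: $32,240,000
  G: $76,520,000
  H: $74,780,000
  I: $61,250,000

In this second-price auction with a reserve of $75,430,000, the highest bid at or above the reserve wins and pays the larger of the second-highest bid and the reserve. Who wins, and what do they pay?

G pays $75,430,000

Sorting bids: 76,520,000 (G) > 74,780,000 (H) > 61,250,000 (I) > 55,370,000 (E) > 47,090,000 (C) > 46,960,000 (D) > …
Highest eligible bid: G at $76,520,000.
max(second-highest $74,780,000, reserve $75,430,000) = $75,430,000.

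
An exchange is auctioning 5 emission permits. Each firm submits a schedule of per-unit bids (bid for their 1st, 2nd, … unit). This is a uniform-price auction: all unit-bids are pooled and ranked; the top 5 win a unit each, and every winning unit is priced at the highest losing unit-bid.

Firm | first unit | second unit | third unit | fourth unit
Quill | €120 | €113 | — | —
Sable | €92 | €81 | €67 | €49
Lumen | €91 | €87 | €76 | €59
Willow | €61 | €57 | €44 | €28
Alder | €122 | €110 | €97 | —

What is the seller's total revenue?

All unit-bids, highest first — top 5: 122 (Alder-1), 120 (Quill-1), 113 (Quill-2), 110 (Alder-2), 97 (Alder-3)
First bid not allocated: €92.
Allocation: Alder 3, Quill 2. Every unit priced at €92.
Revenue = 5 × 92 = €460.

Total revenue: €460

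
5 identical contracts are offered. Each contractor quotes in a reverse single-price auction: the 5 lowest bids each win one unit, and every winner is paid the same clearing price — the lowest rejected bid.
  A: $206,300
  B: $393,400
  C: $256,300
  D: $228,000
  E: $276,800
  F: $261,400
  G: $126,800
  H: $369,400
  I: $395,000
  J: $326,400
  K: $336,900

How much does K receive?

K is paid $0

Bids ranked low→high: 126,800 (G), 206,300 (A), 228,000 (D), 256,300 (C), 261,400 (F), 276,800 (E), 326,400 (J), …
The 5 lowest are G, A, D, C, F.
First losing bid is E's $276,800, which sets the uniform price.
K does not win → is paid $0.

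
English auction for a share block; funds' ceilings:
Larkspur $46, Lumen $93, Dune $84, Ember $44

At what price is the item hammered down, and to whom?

Lumen wins at $84

Rule: the price rises until one bidder remains; the winner pays the price at which the last rival dropped out.
Limits ranked: 93 (Lumen) > 84 (Dune) > 46 (Larkspur) > 44 (Ember)
Bidding ends when Dune exits at $84; Lumen takes it.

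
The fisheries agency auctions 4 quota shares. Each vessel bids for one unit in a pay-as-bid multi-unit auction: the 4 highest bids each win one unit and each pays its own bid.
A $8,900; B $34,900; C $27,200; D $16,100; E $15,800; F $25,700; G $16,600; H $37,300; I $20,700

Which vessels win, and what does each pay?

Bids ranked high→low: 37,300 (H), 34,900 (B), 27,200 (C), 25,700 (F), 20,700 (I), 16,600 (G), …
Top 4: H, B, C, F.
Each winner pays its own bid: H $37,300, B $34,900, C $27,200, F $25,700.

H $37,300, B $34,900, C $27,200, F $25,700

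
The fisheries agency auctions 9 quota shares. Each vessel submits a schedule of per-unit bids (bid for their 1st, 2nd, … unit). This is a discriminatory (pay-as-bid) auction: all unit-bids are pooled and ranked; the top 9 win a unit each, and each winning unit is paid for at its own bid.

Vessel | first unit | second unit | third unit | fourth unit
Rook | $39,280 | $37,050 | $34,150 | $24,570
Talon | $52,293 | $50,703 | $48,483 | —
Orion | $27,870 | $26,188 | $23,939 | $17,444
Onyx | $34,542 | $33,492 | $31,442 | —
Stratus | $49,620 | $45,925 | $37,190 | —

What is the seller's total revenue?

Total revenue: $395,086

Pooled unit-bids ranked (top 9): 52,293 (Talon-1), 50,703 (Talon-2), 49,620 (Stratus-1), 48,483 (Talon-3), 45,925 (Stratus-2), 39,280 (Rook-1), 37,190 (Stratus-3), 37,050 (Rook-2), 34,542 (Onyx-1)
Next rejected bid: $34,150 (not a price — pay-as-bid).
Each winning unit pays its own bid.
Revenue = 52,293 + 50,703 + 49,620 + 48,483 + 45,925 + 39,280 + 37,190 + 37,050 + 34,542 = $395,086.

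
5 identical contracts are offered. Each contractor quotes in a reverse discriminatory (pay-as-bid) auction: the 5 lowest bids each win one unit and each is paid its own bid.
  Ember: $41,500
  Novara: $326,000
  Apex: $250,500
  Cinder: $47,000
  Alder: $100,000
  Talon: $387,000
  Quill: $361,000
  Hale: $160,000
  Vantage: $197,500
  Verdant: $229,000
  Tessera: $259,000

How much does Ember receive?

Ember is paid $41,500

Bids ranked low→high: 41,500 (Ember), 47,000 (Cinder), 100,000 (Alder), 160,000 (Hale), 197,500 (Vantage), 229,000 (Verdant), 250,500 (Apex), …
The 5 lowest are Ember, Cinder, Alder, Hale, Vantage.
Ember wins → own bid $41,500.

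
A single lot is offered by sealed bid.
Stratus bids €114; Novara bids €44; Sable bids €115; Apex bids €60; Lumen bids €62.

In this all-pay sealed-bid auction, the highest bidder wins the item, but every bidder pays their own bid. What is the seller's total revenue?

Total revenue: €395

All-pay sealed-bid auction: the highest bidder wins the item, but every bidder pays their own bid.
Sorting bids: 115 (Sable) > 114 (Stratus) > 62 (Lumen) > 60 (Apex) > 44 (Novara)
Every bidder forfeits their bid regardless of winning.
Revenue = 114 + 44 + 115 + 60 + 62 = €395.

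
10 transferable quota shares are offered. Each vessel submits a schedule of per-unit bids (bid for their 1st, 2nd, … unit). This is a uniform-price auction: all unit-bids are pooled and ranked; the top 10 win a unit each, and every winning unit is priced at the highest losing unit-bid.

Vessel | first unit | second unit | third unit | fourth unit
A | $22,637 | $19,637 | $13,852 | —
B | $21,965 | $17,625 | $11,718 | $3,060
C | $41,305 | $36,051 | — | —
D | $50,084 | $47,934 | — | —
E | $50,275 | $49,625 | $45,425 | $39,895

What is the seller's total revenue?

Merging the schedules and taking the best 10: 50,275 (E-1), 50,084 (D-1), 49,625 (E-2), 47,934 (D-2), 45,425 (E-3), 41,305 (C-1), 39,895 (E-4), 36,051 (C-2), 22,637 (A-1), 21,965 (B-1)
First bid not allocated: $19,637.
Allocation: A 1, B 1, C 2, D 2, E 4. Every unit priced at $19,637.
Revenue = 10 × 19,637 = $196,370.

Total revenue: $196,370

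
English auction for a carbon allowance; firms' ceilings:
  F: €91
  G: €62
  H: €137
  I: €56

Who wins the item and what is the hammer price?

H wins at €91

Open ascending-bid auction: the price rises until one bidder remains; the winner pays the price at which the last rival dropped out.
Sorting limits: 137 (H) > 91 (F) > 62 (G) > 56 (I)
F is the last rival to drop out, at €91; H remains and wins at that price.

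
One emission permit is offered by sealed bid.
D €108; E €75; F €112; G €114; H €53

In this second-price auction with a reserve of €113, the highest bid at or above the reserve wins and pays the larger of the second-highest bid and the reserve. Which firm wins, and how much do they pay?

G pays €113

Bids in order: 114 (G) > 112 (F) > 108 (D) > 75 (E) > 53 (H)
Highest eligible bid: G at €114.
max(second-highest €112, reserve €113) = €113.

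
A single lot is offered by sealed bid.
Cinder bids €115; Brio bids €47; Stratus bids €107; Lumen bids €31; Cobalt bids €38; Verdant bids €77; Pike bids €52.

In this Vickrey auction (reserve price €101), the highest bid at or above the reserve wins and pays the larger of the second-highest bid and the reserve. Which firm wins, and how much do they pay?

Bids ranked: 115 (Cinder) > 107 (Stratus) > 77 (Verdant) > 52 (Pike) > 47 (Brio) > 38 (Cobalt) > …
Cinder has the top bid at or above the reserve (€115).
Second-highest bid €107 exceeds the reserve €101 → payment €107.

Cinder pays €107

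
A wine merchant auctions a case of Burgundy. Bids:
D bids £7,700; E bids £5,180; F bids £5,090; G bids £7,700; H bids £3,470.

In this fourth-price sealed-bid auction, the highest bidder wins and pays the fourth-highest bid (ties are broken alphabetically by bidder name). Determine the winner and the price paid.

D pays £5,090

Sorting bids: 7,700 (D) > 7,700 (G) > 5,180 (E) > 5,090 (F) > 3,470 (H)
Tie at £7,700 → D wins by tie-break.
D wins; payment is bid #4 in the ranking = £5,090.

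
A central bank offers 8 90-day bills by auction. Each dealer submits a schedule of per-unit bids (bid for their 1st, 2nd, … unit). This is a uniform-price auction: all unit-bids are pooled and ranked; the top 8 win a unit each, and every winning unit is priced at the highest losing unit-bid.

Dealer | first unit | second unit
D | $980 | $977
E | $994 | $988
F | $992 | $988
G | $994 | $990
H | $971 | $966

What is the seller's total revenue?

All unit-bids, highest first — top 8: 994 (E-1), 994 (G-1), 992 (F-1), 990 (G-2), 988 (E-2), 988 (F-2), 980 (D-1), 977 (D-2)
The (k+1)-th unit-bid is $971.
Allocation: D 2, E 2, F 2, G 2. Every unit priced at $971.
Revenue = 8 × 971 = $7,768.

Total revenue: $7,768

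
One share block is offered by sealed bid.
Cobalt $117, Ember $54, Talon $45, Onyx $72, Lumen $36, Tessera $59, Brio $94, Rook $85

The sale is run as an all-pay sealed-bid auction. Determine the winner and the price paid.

Rule: the highest bidder wins the item, but every bidder pays their own bid.
Bids in order: 117 (Cobalt) > 94 (Brio) > 85 (Rook) > 72 (Onyx) > 59 (Tessera) > 54 (Ember) > …
Cobalt is highest and takes the item; every bidder forfeits their bid.

Cobalt pays $117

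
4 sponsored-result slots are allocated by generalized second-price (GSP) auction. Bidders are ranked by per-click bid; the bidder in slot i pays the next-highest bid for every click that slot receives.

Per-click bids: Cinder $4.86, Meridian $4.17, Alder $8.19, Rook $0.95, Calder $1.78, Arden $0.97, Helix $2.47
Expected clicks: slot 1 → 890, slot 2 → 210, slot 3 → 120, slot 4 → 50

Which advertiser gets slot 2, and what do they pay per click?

Cinder; $4.17 per click

Ranked by bid: $8.19 (Alder) > $4.86 (Cinder) > $4.17 (Meridian) > $2.47 (Helix) > $1.78 (Calder) > …
Slot 2 goes to the second-ranked bidder, Cinder, who pays the next bid down: $4.17/click.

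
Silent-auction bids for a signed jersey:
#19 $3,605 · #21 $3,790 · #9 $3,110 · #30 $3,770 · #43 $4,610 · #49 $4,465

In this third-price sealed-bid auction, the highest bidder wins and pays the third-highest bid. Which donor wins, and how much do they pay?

Bids in order: 4,610 (#43) > 4,465 (#49) > 3,790 (#21) > 3,770 (#30) > 3,605 (#19) > 3,110 (#9)
#43 wins; payment is bid #3 in the ranking = $3,790.

#43 pays $3,790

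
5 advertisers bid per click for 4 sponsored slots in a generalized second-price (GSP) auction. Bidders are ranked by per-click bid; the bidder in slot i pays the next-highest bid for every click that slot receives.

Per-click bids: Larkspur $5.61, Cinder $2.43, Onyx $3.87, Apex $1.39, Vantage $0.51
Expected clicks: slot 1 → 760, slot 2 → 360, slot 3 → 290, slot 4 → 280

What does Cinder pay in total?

Cinder pays $403.10

Sorting advertisers: $5.61 (Larkspur) > $3.87 (Onyx) > $2.43 (Cinder) > $1.39 (Apex) > $0.51 (Vantage)
Cinder holds slot 3 → pays next bid $1.39 × 290 clicks = $403.10.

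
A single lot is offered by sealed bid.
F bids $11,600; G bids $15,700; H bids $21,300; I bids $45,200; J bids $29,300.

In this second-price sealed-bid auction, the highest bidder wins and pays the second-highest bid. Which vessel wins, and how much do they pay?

I pays $29,300

Bids in order: 45,200 (I) > 29,300 (J) > 21,300 (H) > 15,700 (G) > 11,600 (F)
I wins with the highest bid; price is set by the runner-up at $29,300.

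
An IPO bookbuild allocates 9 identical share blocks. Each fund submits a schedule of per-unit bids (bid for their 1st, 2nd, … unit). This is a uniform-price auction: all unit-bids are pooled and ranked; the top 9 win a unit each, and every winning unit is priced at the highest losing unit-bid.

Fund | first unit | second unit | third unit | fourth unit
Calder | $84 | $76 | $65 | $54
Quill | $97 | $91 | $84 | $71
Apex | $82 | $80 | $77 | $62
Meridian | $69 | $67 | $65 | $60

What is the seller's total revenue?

Total revenue: $621

Merging the schedules and taking the best 9: 97 (Quill-1), 91 (Quill-2), 84 (Calder-1), 84 (Quill-3), 82 (Apex-1), 80 (Apex-2), 77 (Apex-3), 76 (Calder-2), 71 (Quill-4)
First bid not allocated: $69.
Allocation: Apex 3, Calder 2, Quill 4. Every unit priced at $69.
Revenue = 9 × 69 = $621.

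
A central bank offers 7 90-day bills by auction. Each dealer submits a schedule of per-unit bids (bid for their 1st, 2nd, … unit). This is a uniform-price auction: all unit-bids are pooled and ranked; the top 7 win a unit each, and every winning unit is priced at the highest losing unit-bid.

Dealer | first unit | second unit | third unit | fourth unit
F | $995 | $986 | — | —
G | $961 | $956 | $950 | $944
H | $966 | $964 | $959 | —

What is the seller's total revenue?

Pooled unit-bids ranked (top 7): 995 (F-1), 986 (F-2), 966 (H-1), 964 (H-2), 961 (G-1), 959 (H-3), 956 (G-2)
First bid not allocated: $950.
Allocation: F 2, G 2, H 3. Every unit priced at $950.
Revenue = 7 × 950 = $6,650.

Total revenue: $6,650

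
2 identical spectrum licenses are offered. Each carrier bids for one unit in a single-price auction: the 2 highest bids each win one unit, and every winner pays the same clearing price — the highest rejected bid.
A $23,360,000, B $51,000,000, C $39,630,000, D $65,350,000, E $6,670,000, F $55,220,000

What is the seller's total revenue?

Ordering the bids: 65,350,000 (D), 55,220,000 (F), 51,000,000 (B), 39,630,000 (C), …
The 2 highest are D, F.
Clearing price = highest rejected bid = $51,000,000.
Total revenue = 2 × $51,000,000 = $102,000,000.

Total revenue: $102,000,000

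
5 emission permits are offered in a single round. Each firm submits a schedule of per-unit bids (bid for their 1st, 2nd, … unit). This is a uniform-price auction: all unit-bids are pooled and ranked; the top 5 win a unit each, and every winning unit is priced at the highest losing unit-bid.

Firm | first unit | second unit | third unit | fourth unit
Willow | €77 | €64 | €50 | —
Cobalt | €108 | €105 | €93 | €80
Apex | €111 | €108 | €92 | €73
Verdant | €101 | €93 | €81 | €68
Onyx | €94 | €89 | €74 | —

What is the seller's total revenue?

Merging the schedules and taking the best 5: 111 (Apex-1), 108 (Cobalt-1), 108 (Apex-2), 105 (Cobalt-2), 101 (Verdant-1)
The (k+1)-th unit-bid is €94.
Allocation: Apex 2, Cobalt 2, Verdant 1. Every unit priced at €94.
Revenue = 5 × 94 = €470.

Total revenue: €470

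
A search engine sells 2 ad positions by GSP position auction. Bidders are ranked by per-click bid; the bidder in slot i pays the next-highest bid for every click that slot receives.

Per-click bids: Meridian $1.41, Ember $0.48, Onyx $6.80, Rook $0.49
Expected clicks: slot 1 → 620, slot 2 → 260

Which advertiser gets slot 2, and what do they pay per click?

Sorting advertisers: $6.80 (Onyx) > $1.41 (Meridian) > $0.49 (Rook) > …
Slot 2 goes to the second-ranked bidder, Meridian, who pays the next bid down: $0.49/click.

Meridian; $0.49 per click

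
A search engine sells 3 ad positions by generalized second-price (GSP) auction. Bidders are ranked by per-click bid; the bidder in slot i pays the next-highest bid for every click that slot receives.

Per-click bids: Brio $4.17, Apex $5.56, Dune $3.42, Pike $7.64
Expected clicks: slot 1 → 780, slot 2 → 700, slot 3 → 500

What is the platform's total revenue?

Per-click bids in order: $7.64 (Pike) > $5.56 (Apex) > $4.17 (Brio) > $3.42 (Dune)
Slot 1: Pike pays $5.56 × 780 = $4336.80
Slot 2: Apex pays $4.17 × 700 = $2919.00
Slot 3: Brio pays $3.42 × 500 = $1710.00
Total = $8965.80

Total revenue: $8965.80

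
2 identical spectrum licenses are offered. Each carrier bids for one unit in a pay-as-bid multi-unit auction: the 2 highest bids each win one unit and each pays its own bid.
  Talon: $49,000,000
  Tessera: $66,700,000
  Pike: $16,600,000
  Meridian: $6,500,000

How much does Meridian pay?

Ordering the bids: 66,700,000 (Tessera), 49,000,000 (Talon), 16,600,000 (Pike), 6,500,000 (Meridian)
Winners (2 units): Tessera, Talon.
Meridian does not win → $0.

Meridian pays $0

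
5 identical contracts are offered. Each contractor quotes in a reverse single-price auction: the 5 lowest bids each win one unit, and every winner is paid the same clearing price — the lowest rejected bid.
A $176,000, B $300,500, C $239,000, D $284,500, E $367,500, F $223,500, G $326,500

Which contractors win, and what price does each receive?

A, F, C, D, B; each is paid $326,500

Bids ranked low→high: 176,000 (A), 223,500 (F), 239,000 (C), 284,500 (D), 300,500 (B), 326,500 (G), 367,500 (E)
The 5 lowest are A, F, C, D, B.
First losing bid is G's $326,500, which sets the uniform price.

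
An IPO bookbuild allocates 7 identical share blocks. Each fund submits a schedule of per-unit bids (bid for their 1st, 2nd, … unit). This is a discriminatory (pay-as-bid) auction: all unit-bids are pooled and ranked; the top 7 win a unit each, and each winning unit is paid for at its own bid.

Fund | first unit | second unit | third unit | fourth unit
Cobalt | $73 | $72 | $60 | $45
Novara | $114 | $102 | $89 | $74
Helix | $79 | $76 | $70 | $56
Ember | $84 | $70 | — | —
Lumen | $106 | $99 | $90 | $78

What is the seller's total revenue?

Total revenue: $684

All unit-bids, highest first — top 7: 114 (Novara-1), 106 (Lumen-1), 102 (Novara-2), 99 (Lumen-2), 90 (Lumen-3), 89 (Novara-3), 84 (Ember-1)
Next rejected bid: $79 (not a price — pay-as-bid).
Each winning unit pays its own bid.
Revenue = 114 + 106 + 102 + 99 + 90 + 89 + 84 = $684.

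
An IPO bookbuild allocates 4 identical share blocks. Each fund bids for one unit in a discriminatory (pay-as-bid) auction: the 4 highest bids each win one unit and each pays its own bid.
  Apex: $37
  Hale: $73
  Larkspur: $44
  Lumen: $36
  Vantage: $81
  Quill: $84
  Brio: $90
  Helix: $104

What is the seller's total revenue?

Total revenue: $359

Bids ranked high→low: 104 (Helix), 90 (Brio), 84 (Quill), 81 (Vantage), 73 (Hale), 44 (Larkspur), …
The 4 highest are Helix, Brio, Quill, Vantage.
Total revenue = 104 + 90 + 84 + 81 = $359.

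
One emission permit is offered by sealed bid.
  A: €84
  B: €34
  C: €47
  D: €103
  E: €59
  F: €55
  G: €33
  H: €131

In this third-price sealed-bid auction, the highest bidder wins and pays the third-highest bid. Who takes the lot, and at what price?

H pays €84

Bids in order: 131 (H) > 103 (D) > 84 (A) > 59 (E) > 55 (F) > 47 (C) > …
H is highest; pays the third-highest bid, €84.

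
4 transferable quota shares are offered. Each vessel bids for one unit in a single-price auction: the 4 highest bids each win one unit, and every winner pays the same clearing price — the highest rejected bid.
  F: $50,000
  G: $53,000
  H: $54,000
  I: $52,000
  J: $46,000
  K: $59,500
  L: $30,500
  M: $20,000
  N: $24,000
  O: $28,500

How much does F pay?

Ordering the bids: 59,500 (K), 54,000 (H), 53,000 (G), 52,000 (I), 50,000 (F), 46,000 (J), …
Winners (4 units): K, H, G, I.
Clearing price = highest rejected bid = $50,000.
F does not win → pays $0.

F pays $0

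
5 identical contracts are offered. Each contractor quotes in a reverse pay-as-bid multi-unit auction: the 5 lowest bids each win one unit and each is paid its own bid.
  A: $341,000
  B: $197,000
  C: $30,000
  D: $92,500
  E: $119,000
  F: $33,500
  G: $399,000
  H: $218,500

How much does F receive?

F is paid $33,500

Sorting: 30,000 (C), 33,500 (F), 92,500 (D), 119,000 (E), 197,000 (B), 218,500 (H), 341,000 (A), …
Lowest 5: C, F, D, E, B.
F wins → own bid $33,500.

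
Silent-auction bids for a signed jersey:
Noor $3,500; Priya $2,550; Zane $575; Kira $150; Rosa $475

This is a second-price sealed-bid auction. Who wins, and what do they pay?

Noor pays $2,550

Bids in order: 3,500 (Noor) > 2,550 (Priya) > 575 (Zane) > 475 (Rosa) > 150 (Kira)
Noor is highest; pays the second-highest bid, $2,550.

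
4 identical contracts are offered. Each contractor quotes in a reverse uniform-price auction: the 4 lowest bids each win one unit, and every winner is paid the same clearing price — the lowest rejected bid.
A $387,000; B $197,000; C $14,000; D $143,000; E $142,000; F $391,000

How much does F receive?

F is paid $0

Bids ranked low→high: 14,000 (C), 142,000 (E), 143,000 (D), 197,000 (B), 387,000 (A), 391,000 (F)
The 4 lowest are C, E, D, B.
First losing bid is A's $387,000, which sets the uniform price.
F does not win → is paid $0.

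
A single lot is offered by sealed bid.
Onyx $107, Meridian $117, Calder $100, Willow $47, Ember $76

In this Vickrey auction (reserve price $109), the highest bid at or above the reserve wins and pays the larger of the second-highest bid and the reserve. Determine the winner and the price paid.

Meridian pays $109

Bids in order: 117 (Meridian) > 107 (Onyx) > 100 (Calder) > 76 (Ember) > 47 (Willow)
Highest eligible bid: Meridian at $117.
Second-highest bid $107 is below the reserve $109, so the reserve binds → payment $109.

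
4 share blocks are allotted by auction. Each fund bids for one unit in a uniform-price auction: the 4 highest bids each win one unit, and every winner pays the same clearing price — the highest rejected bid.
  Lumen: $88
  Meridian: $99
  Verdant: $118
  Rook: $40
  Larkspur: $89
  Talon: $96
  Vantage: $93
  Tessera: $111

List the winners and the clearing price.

Verdant, Tessera, Meridian, Talon; each pays $93

Bids ranked high→low: 118 (Verdant), 111 (Tessera), 99 (Meridian), 96 (Talon), 93 (Vantage), 89 (Larkspur), …
The 4 highest are Verdant, Tessera, Meridian, Talon.
First losing bid is Vantage's $93, which sets the uniform price.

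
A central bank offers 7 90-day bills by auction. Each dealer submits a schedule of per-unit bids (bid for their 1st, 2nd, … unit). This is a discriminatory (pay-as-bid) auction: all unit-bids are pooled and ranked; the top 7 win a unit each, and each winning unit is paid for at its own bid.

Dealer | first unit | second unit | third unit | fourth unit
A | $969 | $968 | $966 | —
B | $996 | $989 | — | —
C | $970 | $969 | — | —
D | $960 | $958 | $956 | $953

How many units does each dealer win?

A 3, B 2, C 2

All unit-bids, highest first — top 7: 996 (B-1), 989 (B-2), 970 (C-1), 969 (A-1), 969 (C-2), 968 (A-2), 966 (A-3)
Next rejected bid: $960 (not a price — pay-as-bid).
Allocation: A 3, B 2, C 2.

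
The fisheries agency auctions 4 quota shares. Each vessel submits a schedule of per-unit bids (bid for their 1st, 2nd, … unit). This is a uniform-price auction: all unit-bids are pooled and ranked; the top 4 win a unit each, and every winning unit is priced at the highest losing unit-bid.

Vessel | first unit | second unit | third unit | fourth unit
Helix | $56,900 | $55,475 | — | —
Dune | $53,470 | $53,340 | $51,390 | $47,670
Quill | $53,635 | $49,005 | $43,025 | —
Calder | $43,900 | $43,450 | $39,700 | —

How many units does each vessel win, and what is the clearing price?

Dune 1, Helix 2, Quill 1; clearing price $53,340

Pooled unit-bids ranked (top 4): 56,900 (Helix-1), 55,475 (Helix-2), 53,635 (Quill-1), 53,470 (Dune-1)
Highest rejected unit-bid = $53,340.
Allocation: Dune 1, Helix 2, Quill 1.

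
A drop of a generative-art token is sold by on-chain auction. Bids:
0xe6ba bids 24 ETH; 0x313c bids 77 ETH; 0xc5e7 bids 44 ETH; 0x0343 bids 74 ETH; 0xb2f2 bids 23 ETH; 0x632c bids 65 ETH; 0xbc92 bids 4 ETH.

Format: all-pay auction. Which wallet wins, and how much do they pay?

Bids ranked: 77 (0x313c) > 74 (0x0343) > 65 (0x632c) > 44 (0xc5e7) > 24 (0xe6ba) > 23 (0xb2f2) > …
0x313c wins with the top bid; all bids are sunk regardless.

0x313c pays 77 ETH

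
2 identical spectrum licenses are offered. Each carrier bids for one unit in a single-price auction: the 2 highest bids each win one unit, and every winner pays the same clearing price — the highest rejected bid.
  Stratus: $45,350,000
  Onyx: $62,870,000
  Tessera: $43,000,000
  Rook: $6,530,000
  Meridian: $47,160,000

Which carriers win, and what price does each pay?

Ordering the bids: 62,870,000 (Onyx), 47,160,000 (Meridian), 45,350,000 (Stratus), 43,000,000 (Tessera), …
Winners (2 units): Onyx, Meridian.
First losing bid is Stratus's $45,350,000, which sets the uniform price.

Onyx, Meridian; each pays $45,350,000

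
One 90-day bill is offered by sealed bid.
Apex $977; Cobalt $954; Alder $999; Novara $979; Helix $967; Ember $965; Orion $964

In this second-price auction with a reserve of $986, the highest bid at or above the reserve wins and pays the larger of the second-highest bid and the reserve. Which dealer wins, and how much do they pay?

Rule: the highest bid at or above the reserve wins and pays the larger of the second-highest bid and the reserve.
Bids in order: 999 (Alder) > 979 (Novara) > 977 (Apex) > 967 (Helix) > 965 (Ember) > 964 (Orion) > …
Highest eligible bid: Alder at $999.
Second-highest bid $979 is below the reserve $986, so the reserve binds → payment $986.

Alder pays $986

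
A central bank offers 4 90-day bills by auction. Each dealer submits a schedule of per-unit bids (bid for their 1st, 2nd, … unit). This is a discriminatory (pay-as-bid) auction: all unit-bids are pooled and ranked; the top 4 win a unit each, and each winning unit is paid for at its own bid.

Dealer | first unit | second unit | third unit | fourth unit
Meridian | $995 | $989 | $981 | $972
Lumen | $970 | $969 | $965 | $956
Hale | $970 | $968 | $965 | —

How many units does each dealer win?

Meridian 4

All unit-bids, highest first — top 4: 995 (Meridian-1), 989 (Meridian-2), 981 (Meridian-3), 972 (Meridian-4)
Next rejected bid: $970 (not a price — pay-as-bid).
Allocation: Meridian 4.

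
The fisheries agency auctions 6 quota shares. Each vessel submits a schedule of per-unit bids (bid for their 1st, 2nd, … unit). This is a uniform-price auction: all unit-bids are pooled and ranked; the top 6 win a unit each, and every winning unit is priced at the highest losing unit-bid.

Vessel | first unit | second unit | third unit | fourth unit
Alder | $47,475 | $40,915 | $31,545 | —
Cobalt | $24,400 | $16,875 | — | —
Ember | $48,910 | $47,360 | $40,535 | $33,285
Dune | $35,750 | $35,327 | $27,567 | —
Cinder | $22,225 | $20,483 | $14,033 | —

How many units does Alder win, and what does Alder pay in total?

Alder: 2 units, pays $70,654

All unit-bids, highest first — top 6: 48,910 (Ember-1), 47,475 (Alder-1), 47,360 (Ember-2), 40,915 (Alder-2), 40,535 (Ember-3), 35,750 (Dune-1)
The (k+1)-th unit-bid is $35,327.
Alder wins 2 unit(s) at $35,327 each.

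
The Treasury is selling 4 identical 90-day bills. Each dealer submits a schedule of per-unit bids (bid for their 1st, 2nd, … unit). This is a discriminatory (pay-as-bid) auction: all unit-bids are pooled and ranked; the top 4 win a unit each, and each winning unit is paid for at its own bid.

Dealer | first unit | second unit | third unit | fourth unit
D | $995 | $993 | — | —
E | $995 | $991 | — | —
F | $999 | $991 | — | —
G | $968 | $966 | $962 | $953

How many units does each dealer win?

All unit-bids, highest first — top 4: 999 (F-1), 995 (D-1), 995 (E-1), 993 (D-2)
Next rejected bid: $991 (not a price — pay-as-bid).
Allocation: D 2, E 1, F 1.

D 2, E 1, F 1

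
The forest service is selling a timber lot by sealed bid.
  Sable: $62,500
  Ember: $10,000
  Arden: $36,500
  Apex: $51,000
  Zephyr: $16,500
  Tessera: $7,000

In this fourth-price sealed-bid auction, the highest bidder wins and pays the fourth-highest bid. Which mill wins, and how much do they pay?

Bids in order: 62,500 (Sable) > 51,000 (Apex) > 36,500 (Arden) > 16,500 (Zephyr) > 10,000 (Ember) > 7,000 (Tessera)
Sable wins; payment is bid #4 in the ranking = $16,500.

Sable pays $16,500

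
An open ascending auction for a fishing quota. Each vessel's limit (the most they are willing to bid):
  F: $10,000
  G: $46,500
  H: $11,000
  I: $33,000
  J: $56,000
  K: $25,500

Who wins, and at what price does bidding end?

Limits in order: 56,000 (J) > 46,500 (G) > 33,000 (I) > 25,500 (K) > 11,000 (H) > 10,000 (F)
Bidding ends when G exits at $46,500; J takes it.

J wins at $46,500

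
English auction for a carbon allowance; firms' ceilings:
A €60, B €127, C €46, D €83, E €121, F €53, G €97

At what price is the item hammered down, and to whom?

Rule: the price rises until one bidder remains; the winner pays the price at which the last rival dropped out.
Sorting limits: 127 (B) > 121 (E) > 97 (G) > 83 (D) > 60 (A) > 53 (F) > …
Once the price passes €121, only B is left; the hammer falls at E's limit of €121.

B wins at €121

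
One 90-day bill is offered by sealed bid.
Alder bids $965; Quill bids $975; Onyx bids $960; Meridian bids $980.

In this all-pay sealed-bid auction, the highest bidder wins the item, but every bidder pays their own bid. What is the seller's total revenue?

All-pay sealed-bid auction: the highest bidder wins the item, but every bidder pays their own bid.
Bids in order: 980 (Meridian) > 975 (Quill) > 965 (Alder) > 960 (Onyx)
Meridian wins with the top bid; all bids are sunk regardless.
Every bidder forfeits their bid regardless of winning.
Revenue = 965 + 975 + 960 + 980 = $3,880.

Total revenue: $3,880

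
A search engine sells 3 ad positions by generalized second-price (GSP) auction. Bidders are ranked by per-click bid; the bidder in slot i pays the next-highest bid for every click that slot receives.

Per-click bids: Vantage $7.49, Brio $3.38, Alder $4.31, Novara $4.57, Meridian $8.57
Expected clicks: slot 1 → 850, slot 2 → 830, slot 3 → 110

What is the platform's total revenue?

Sorting advertisers: $8.57 (Meridian) > $7.49 (Vantage) > $4.57 (Novara) > $4.31 (Alder) > …
Slot 1: Meridian pays $7.49 × 850 = $6366.50
Slot 2: Vantage pays $4.57 × 830 = $3793.10
Slot 3: Novara pays $4.31 × 110 = $474.10
Total = $10633.70

Total revenue: $10633.70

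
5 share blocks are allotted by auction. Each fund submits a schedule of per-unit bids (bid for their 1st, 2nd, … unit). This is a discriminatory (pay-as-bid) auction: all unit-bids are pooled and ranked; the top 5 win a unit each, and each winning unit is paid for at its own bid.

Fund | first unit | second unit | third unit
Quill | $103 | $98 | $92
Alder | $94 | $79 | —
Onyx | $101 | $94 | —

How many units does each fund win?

Merging the schedules and taking the best 5: 103 (Quill-1), 101 (Onyx-1), 98 (Quill-2), 94 (Alder-1), 94 (Onyx-2)
Next rejected bid: $92 (not a price — pay-as-bid).
Allocation: Alder 1, Onyx 2, Quill 2.

Alder 1, Onyx 2, Quill 2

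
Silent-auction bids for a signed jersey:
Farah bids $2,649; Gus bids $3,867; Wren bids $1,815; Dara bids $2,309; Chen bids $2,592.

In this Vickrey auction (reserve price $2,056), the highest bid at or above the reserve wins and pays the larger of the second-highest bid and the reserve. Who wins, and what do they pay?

Gus pays $2,649

Bids ranked: 3,867 (Gus) > 2,649 (Farah) > 2,592 (Chen) > 2,309 (Dara) > 1,815 (Wren)
Highest eligible bid: Gus at $3,867.
Second-highest bid $2,649 exceeds the reserve $2,056 → payment $2,649.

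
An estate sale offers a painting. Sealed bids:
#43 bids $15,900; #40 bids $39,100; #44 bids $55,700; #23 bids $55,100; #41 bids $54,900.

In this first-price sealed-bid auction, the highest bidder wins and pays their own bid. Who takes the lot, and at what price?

#44 pays $55,700

Sorting bids: 55,700 (#44) > 55,100 (#23) > 54,900 (#41) > 39,100 (#40) > 15,900 (#43)
#44 has the highest bid and pays exactly that: $55,700.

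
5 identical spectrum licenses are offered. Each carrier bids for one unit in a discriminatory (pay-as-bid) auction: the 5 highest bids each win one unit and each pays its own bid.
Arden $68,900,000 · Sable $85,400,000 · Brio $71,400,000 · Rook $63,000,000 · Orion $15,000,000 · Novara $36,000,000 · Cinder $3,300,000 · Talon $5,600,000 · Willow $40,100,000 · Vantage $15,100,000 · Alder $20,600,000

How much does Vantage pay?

Ordering the bids: 85,400,000 (Sable), 71,400,000 (Brio), 68,900,000 (Arden), 63,000,000 (Rook), 40,100,000 (Willow), 36,000,000 (Novara), 20,600,000 (Alder), …
Winners (5 units): Sable, Brio, Arden, Rook, Willow.
Vantage does not win → $0.

Vantage pays $0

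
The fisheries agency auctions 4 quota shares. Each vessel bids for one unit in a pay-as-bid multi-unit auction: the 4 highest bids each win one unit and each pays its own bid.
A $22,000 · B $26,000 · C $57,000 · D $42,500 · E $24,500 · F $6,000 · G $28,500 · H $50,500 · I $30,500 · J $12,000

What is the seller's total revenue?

Total revenue: $180,500

Sorting: 57,000 (C), 50,500 (H), 42,500 (D), 30,500 (I), 28,500 (G), 26,000 (B), …
Winners (4 units): C, H, D, I.
Total revenue = 57,000 + 50,500 + 42,500 + 30,500 = $180,500.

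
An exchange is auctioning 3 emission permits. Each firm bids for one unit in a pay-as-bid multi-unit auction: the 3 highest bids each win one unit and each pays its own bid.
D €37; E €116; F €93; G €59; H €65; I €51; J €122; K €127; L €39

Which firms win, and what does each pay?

Bids ranked high→low: 127 (K), 122 (J), 116 (E), 93 (F), 65 (H), …
The 3 highest are K, J, E.
Each winner pays its own bid: K €127, J €122, E €116.

K €127, J €122, E €116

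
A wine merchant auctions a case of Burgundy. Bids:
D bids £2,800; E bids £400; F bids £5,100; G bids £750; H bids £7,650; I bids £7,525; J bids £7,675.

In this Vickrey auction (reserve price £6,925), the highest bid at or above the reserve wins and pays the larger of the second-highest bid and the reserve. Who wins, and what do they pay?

J pays £7,650

Rule: the highest bid at or above the reserve wins and pays the larger of the second-highest bid and the reserve.
Bids in order: 7,675 (J) > 7,650 (H) > 7,525 (I) > 5,100 (F) > 2,800 (D) > 750 (G) > …
Highest eligible bid: J at £7,675.
Second-highest bid £7,650 exceeds the reserve £6,925 → payment £7,650.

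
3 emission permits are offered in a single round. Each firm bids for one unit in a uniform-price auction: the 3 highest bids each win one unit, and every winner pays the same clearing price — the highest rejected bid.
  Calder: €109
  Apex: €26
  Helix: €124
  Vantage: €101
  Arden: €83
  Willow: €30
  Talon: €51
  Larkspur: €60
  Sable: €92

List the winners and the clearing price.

Helix, Calder, Vantage; each pays €92

Bids ranked high→low: 124 (Helix), 109 (Calder), 101 (Vantage), 92 (Sable), 83 (Arden), …
Top 3: Helix, Calder, Vantage.
First losing bid is Sable's €92, which sets the uniform price.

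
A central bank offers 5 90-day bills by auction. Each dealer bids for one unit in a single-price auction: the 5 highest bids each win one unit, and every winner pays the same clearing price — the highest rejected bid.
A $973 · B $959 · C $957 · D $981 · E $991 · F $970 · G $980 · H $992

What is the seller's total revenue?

Bids ranked high→low: 992 (H), 991 (E), 981 (D), 980 (G), 973 (A), 970 (F), 959 (B), …
Winners (5 units): H, E, D, G, A.
Highest unsuccessful bid: $970 → clearing price.
Total revenue = 5 × $970 = $4,850.

Total revenue: $4,850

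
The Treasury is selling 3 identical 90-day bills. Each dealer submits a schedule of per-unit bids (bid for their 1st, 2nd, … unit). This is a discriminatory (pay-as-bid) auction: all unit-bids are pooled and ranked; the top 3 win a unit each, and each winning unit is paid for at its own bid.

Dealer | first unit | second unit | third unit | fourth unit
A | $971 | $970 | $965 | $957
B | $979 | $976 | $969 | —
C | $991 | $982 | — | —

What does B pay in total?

Merging the schedules and taking the best 3: 991 (C-1), 982 (C-2), 979 (B-1)
Next rejected bid: $976 (not a price — pay-as-bid).
B's winning unit-bids: 979 = $979.

B pays $979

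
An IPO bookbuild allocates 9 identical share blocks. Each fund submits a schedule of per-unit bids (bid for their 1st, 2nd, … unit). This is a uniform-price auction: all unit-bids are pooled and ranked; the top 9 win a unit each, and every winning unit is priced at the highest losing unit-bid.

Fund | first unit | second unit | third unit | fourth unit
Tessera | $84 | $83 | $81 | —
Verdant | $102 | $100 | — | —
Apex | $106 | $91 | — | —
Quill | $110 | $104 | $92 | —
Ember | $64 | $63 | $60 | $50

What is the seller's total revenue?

Pooled unit-bids ranked (top 9): 110 (Quill-1), 106 (Apex-1), 104 (Quill-2), 102 (Verdant-1), 100 (Verdant-2), 92 (Quill-3), 91 (Apex-2), 84 (Tessera-1), 83 (Tessera-2)
First bid not allocated: $81.
Allocation: Apex 2, Quill 3, Tessera 2, Verdant 2. Every unit priced at $81.
Revenue = 9 × 81 = $729.

Total revenue: $729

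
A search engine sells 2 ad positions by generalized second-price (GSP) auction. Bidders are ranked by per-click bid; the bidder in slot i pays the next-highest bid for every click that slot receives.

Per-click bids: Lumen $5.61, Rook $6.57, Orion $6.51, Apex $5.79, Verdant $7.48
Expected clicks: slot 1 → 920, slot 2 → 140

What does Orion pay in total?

Sorting advertisers: $7.48 (Verdant) > $6.57 (Rook) > $6.51 (Orion) > …
Orion ranks below slot 2 → no slot, pays nothing.

Orion pays $0.00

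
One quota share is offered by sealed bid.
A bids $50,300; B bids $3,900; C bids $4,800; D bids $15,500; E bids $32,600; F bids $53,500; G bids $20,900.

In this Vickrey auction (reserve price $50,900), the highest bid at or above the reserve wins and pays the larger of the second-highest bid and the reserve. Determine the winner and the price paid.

Sorting bids: 53,500 (F) > 50,300 (A) > 32,600 (E) > 20,900 (G) > 15,500 (D) > 4,800 (C) > …
F has the top bid at or above the reserve ($53,500).
Second-highest bid $50,300 is below the reserve $50,900, so the reserve binds → payment $50,900.

F pays $50,900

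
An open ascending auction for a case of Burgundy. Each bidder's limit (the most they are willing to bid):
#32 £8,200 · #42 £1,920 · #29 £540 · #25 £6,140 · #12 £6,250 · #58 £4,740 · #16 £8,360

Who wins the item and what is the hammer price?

#16 wins at £8,200

Sorting limits: 8,360 (#16) > 8,200 (#32) > 6,250 (#12) > 6,140 (#25) > 4,740 (#58) > 1,920 (#42) > …
Once the price passes £8,200, only #16 is left; the hammer falls at #32's limit of £8,200.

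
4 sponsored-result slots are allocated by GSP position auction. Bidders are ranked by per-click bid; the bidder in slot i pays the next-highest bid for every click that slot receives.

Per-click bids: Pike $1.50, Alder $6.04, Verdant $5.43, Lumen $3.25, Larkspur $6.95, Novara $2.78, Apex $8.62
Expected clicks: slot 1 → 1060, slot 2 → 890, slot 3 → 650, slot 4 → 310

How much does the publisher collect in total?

Per-click bids in order: $8.62 (Apex) > $6.95 (Larkspur) > $6.04 (Alder) > $5.43 (Verdant) > $3.25 (Lumen) > …
Slot 1: Apex pays $6.95 × 1060 = $7367.00
Slot 2: Larkspur pays $6.04 × 890 = $5375.60
Slot 3: Alder pays $5.43 × 650 = $3529.50
Slot 4: Verdant pays $3.25 × 310 = $1007.50
Total = $17279.60

Total revenue: $17279.60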